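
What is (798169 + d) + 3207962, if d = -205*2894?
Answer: 3412861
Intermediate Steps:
d = -593270
(798169 + d) + 3207962 = (798169 - 593270) + 3207962 = 204899 + 3207962 = 3412861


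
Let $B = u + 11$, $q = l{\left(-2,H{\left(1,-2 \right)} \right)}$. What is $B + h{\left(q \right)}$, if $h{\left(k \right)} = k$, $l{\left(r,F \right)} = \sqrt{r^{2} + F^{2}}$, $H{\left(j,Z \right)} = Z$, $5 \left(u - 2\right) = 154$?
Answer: $\frac{219}{5} + 2 \sqrt{2} \approx 46.628$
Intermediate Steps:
$u = \frac{164}{5}$ ($u = 2 + \frac{1}{5} \cdot 154 = 2 + \frac{154}{5} = \frac{164}{5} \approx 32.8$)
$l{\left(r,F \right)} = \sqrt{F^{2} + r^{2}}$
$q = 2 \sqrt{2}$ ($q = \sqrt{\left(-2\right)^{2} + \left(-2\right)^{2}} = \sqrt{4 + 4} = \sqrt{8} = 2 \sqrt{2} \approx 2.8284$)
$B = \frac{219}{5}$ ($B = \frac{164}{5} + 11 = \frac{219}{5} \approx 43.8$)
$B + h{\left(q \right)} = \frac{219}{5} + 2 \sqrt{2}$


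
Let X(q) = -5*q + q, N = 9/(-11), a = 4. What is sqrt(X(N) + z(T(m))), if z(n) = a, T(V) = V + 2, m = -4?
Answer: 4*sqrt(55)/11 ≈ 2.6968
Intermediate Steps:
T(V) = 2 + V
z(n) = 4
N = -9/11 (N = 9*(-1/11) = -9/11 ≈ -0.81818)
X(q) = -4*q
sqrt(X(N) + z(T(m))) = sqrt(-4*(-9/11) + 4) = sqrt(36/11 + 4) = sqrt(80/11) = 4*sqrt(55)/11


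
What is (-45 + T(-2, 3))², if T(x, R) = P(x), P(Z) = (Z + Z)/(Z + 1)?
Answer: 1681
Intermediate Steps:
P(Z) = 2*Z/(1 + Z) (P(Z) = (2*Z)/(1 + Z) = 2*Z/(1 + Z))
T(x, R) = 2*x/(1 + x)
(-45 + T(-2, 3))² = (-45 + 2*(-2)/(1 - 2))² = (-45 + 2*(-2)/(-1))² = (-45 + 2*(-2)*(-1))² = (-45 + 4)² = (-41)² = 1681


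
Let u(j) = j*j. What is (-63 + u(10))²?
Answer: 1369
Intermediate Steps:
u(j) = j²
(-63 + u(10))² = (-63 + 10²)² = (-63 + 100)² = 37² = 1369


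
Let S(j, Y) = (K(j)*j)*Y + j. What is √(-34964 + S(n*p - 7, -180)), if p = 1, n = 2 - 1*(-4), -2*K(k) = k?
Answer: 15*I*√155 ≈ 186.75*I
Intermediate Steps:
K(k) = -k/2
n = 6 (n = 2 + 4 = 6)
S(j, Y) = j - Y*j²/2 (S(j, Y) = ((-j/2)*j)*Y + j = (-j²/2)*Y + j = -Y*j²/2 + j = j - Y*j²/2)
√(-34964 + S(n*p - 7, -180)) = √(-34964 + (6*1 - 7)*(2 - 1*(-180)*(6*1 - 7))/2) = √(-34964 + (6 - 7)*(2 - 1*(-180)*(6 - 7))/2) = √(-34964 + (½)*(-1)*(2 - 1*(-180)*(-1))) = √(-34964 + (½)*(-1)*(2 - 180)) = √(-34964 + (½)*(-1)*(-178)) = √(-34964 + 89) = √(-34875) = 15*I*√155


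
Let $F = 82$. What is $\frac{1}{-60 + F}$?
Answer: $\frac{1}{22} \approx 0.045455$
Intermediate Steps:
$\frac{1}{-60 + F} = \frac{1}{-60 + 82} = \frac{1}{22}$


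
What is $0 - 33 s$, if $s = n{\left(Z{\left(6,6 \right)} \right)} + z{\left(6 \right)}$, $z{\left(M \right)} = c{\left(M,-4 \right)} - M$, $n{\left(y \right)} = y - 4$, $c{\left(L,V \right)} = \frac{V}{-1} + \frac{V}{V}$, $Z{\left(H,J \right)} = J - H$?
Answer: $165$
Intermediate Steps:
$c{\left(L,V \right)} = 1 - V$ ($c{\left(L,V \right)} = V \left(-1\right) + 1 = - V + 1 = 1 - V$)
$n{\left(y \right)} = -4 + y$ ($n{\left(y \right)} = y - 4 = -4 + y$)
$z{\left(M \right)} = 5 - M$ ($z{\left(M \right)} = \left(1 - -4\right) - M = \left(1 + 4\right) - M = 5 - M$)
$s = -5$ ($s = \left(-4 + \left(6 - 6\right)\right) + \left(5 - 6\right) = \left(-4 + 0\right) - 1 = -4 - 1 = -5$)
$0 - 33 s = 0 - -165 = 0 + 165 = 165$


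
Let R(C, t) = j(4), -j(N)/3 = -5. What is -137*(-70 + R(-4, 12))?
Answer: 7535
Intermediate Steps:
j(N) = 15 (j(N) = -3*(-5) = 15)
R(C, t) = 15
-137*(-70 + R(-4, 12)) = -137*(-70 + 15) = -137*(-55) = 7535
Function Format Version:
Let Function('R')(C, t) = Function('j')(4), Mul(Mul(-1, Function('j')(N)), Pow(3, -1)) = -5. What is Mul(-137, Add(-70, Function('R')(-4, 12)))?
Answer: 7535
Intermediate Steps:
Function('j')(N) = 15 (Function('j')(N) = Mul(-3, -5) = 15)
Function('R')(C, t) = 15
Mul(-137, Add(-70, Function('R')(-4, 12))) = Mul(-137, Add(-70, 15)) = Mul(-137, -55) = 7535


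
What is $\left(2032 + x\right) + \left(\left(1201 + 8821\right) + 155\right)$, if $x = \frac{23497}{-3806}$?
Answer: $\frac{46443957}{3806} \approx 12203.0$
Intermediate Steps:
$x = - \frac{23497}{3806}$ ($x = 23497 \left(- \frac{1}{3806}\right) = - \frac{23497}{3806} \approx -6.1737$)
$\left(2032 + x\right) + \left(\left(1201 + 8821\right) + 155\right) = \left(2032 - \frac{23497}{3806}\right) + \left(\left(1201 + 8821\right) + 155\right) = \frac{7710295}{3806} + \left(10022 + 155\right) = \frac{7710295}{3806} + 10177 = \frac{46443957}{3806}$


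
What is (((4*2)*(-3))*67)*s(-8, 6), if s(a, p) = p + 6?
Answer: -19296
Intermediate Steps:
s(a, p) = 6 + p
(((4*2)*(-3))*67)*s(-8, 6) = (((4*2)*(-3))*67)*(6 + 6) = ((8*(-3))*67)*12 = -24*67*12 = -1608*12 = -19296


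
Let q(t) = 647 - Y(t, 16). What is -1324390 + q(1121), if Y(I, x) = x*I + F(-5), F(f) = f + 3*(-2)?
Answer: -1341668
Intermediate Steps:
F(f) = -6 + f (F(f) = f - 6 = -6 + f)
Y(I, x) = -11 + I*x (Y(I, x) = x*I + (-6 - 5) = I*x - 11 = -11 + I*x)
q(t) = 658 - 16*t (q(t) = 647 - (-11 + t*16) = 647 - (-11 + 16*t) = 647 + (11 - 16*t) = 658 - 16*t)
-1324390 + q(1121) = -1324390 + (658 - 16*1121) = -1324390 + (658 - 17936) = -1324390 - 17278 = -1341668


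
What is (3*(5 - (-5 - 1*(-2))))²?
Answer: 576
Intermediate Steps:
(3*(5 - (-5 - 1*(-2))))² = (3*(5 - (-5 + 2)))² = (3*(5 - 1*(-3)))² = (3*(5 + 3))² = (3*8)² = 24² = 576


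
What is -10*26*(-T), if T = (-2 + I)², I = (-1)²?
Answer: 260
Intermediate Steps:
I = 1
T = 1 (T = (-2 + 1)² = (-1)² = 1)
-10*26*(-T) = -10*26*(-1*1) = -260*(-1) = -1*(-260) = 260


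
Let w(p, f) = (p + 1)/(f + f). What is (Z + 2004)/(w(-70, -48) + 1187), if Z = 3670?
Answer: 181568/38007 ≈ 4.7772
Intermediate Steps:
w(p, f) = (1 + p)/(2*f) (w(p, f) = (1 + p)/((2*f)) = (1 + p)*(1/(2*f)) = (1 + p)/(2*f))
(Z + 2004)/(w(-70, -48) + 1187) = (3670 + 2004)/((1/2)*(1 - 70)/(-48) + 1187) = 5674/((1/2)*(-1/48)*(-69) + 1187) = 5674/(23/32 + 1187) = 5674/(38007/32) = 5674*(32/38007) = 181568/38007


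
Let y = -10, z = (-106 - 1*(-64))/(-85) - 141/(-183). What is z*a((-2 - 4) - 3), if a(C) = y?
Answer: -13114/1037 ≈ -12.646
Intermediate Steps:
z = 6557/5185 (z = (-106 + 64)*(-1/85) - 141*(-1/183) = -42*(-1/85) + 47/61 = 42/85 + 47/61 = 6557/5185 ≈ 1.2646)
a(C) = -10
z*a((-2 - 4) - 3) = (6557/5185)*(-10) = -13114/1037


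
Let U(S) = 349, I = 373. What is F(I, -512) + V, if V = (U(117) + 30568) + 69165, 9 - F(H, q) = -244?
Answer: 100335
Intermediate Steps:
F(H, q) = 253 (F(H, q) = 9 - 1*(-244) = 9 + 244 = 253)
V = 100082 (V = (349 + 30568) + 69165 = 30917 + 69165 = 100082)
F(I, -512) + V = 253 + 100082 = 100335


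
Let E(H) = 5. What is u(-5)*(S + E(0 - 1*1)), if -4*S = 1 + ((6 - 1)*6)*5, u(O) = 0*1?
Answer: 0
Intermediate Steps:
u(O) = 0
S = -151/4 (S = -(1 + ((6 - 1)*6)*5)/4 = -(1 + (5*6)*5)/4 = -(1 + 30*5)/4 = -(1 + 150)/4 = -1/4*151 = -151/4 ≈ -37.750)
u(-5)*(S + E(0 - 1*1)) = 0*(-151/4 + 5) = 0*(-131/4) = 0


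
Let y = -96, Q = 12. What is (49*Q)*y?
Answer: -56448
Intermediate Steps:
(49*Q)*y = (49*12)*(-96) = 588*(-96) = -56448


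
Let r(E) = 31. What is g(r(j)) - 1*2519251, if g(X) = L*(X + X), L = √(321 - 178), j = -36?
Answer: -2519251 + 62*√143 ≈ -2.5185e+6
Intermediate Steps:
L = √143 ≈ 11.958
g(X) = 2*X*√143 (g(X) = √143*(X + X) = √143*(2*X) = 2*X*√143)
g(r(j)) - 1*2519251 = 2*31*√143 - 1*2519251 = 62*√143 - 2519251 = -2519251 + 62*√143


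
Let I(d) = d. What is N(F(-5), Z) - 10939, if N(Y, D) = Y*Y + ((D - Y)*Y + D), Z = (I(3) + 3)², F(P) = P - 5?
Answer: -11263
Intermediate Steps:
F(P) = -5 + P
Z = 36 (Z = (3 + 3)² = 6² = 36)
N(Y, D) = D + Y² + Y*(D - Y) (N(Y, D) = Y² + (Y*(D - Y) + D) = Y² + (D + Y*(D - Y)) = D + Y² + Y*(D - Y))
N(F(-5), Z) - 10939 = 36*(1 + (-5 - 5)) - 10939 = 36*(1 - 10) - 10939 = 36*(-9) - 10939 = -324 - 10939 = -11263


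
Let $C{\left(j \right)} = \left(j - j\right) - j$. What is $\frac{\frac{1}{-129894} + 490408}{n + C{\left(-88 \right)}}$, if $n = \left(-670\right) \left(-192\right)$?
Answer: $\frac{63701056751}{16720994832} \approx 3.8096$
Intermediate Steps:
$C{\left(j \right)} = - j$ ($C{\left(j \right)} = 0 - j = - j$)
$n = 128640$
$\frac{\frac{1}{-129894} + 490408}{n + C{\left(-88 \right)}} = \frac{\frac{1}{-129894} + 490408}{128640 - -88} = \frac{- \frac{1}{129894} + 490408}{128640 + 88} = \frac{63701056751}{129894 \cdot 128728} = \frac{63701056751}{129894} \cdot \frac{1}{128728} = \frac{63701056751}{16720994832}$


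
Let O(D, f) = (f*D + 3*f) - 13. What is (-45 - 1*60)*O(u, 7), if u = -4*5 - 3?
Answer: 16065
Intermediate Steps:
u = -23 (u = -20 - 3 = -23)
O(D, f) = -13 + 3*f + D*f (O(D, f) = (D*f + 3*f) - 13 = (3*f + D*f) - 13 = -13 + 3*f + D*f)
(-45 - 1*60)*O(u, 7) = (-45 - 1*60)*(-13 + 3*7 - 23*7) = (-45 - 60)*(-13 + 21 - 161) = -105*(-153) = 16065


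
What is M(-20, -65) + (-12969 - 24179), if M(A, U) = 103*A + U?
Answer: -39273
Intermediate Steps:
M(A, U) = U + 103*A
M(-20, -65) + (-12969 - 24179) = (-65 + 103*(-20)) + (-12969 - 24179) = (-65 - 2060) - 37148 = -2125 - 37148 = -39273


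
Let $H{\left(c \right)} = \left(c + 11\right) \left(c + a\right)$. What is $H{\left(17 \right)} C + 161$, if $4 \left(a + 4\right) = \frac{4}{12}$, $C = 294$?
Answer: $107863$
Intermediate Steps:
$a = - \frac{47}{12}$ ($a = -4 + \frac{4 \cdot \frac{1}{12}}{4} = -4 + \frac{1}{4} \cdot \frac{1}{3} = -4 + \frac{1}{12} = - \frac{47}{12} \approx -3.9167$)
$H{\left(c \right)} = \left(11 + c\right) \left(- \frac{47}{12} + c\right)$ ($H{\left(c \right)} = \left(c + 11\right) \left(c - \frac{47}{12}\right) = \left(11 + c\right) \left(- \frac{47}{12} + c\right)$)
$H{\left(17 \right)} C + 161 = \left(- \frac{517}{12} + 17^{2} + \frac{85}{12} \cdot 17\right) 294 + 161 = \left(- \frac{517}{12} + 289 + \frac{1445}{12}\right) 294 + 161 = \frac{1099}{3} \cdot 294 + 161 = 107702 + 161 = 107863$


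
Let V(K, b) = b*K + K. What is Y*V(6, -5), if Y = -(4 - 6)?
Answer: -48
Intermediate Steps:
Y = 2 (Y = -1*(-2) = 2)
V(K, b) = K + K*b (V(K, b) = K*b + K = K + K*b)
Y*V(6, -5) = 2*(6*(1 - 5)) = 2*(6*(-4)) = 2*(-24) = -48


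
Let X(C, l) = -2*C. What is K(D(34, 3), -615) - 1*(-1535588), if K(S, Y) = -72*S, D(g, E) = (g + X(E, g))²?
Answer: 1479140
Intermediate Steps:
D(g, E) = (g - 2*E)²
K(D(34, 3), -615) - 1*(-1535588) = -72*(-1*34 + 2*3)² - 1*(-1535588) = -72*(-34 + 6)² + 1535588 = -72*(-28)² + 1535588 = -72*784 + 1535588 = -56448 + 1535588 = 1479140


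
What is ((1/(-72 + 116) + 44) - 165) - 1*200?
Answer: -14123/44 ≈ -320.98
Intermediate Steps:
((1/(-72 + 116) + 44) - 165) - 1*200 = ((1/44 + 44) - 165) - 200 = (1937/44 - 165) - 200 = -5323/44 - 200 = -14123/44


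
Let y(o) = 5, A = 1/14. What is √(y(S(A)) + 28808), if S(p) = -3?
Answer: √28813 ≈ 169.74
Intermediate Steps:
A = 1/14 ≈ 0.071429
√(y(S(A)) + 28808) = √(5 + 28808) = √28813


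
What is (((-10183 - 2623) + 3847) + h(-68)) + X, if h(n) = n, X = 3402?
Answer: -5625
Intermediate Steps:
(((-10183 - 2623) + 3847) + h(-68)) + X = (((-10183 - 2623) + 3847) - 68) + 3402 = ((-12806 + 3847) - 68) + 3402 = (-8959 - 68) + 3402 = -9027 + 3402 = -5625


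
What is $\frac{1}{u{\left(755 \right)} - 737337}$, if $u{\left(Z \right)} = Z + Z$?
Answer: $- \frac{1}{735827} \approx -1.359 \cdot 10^{-6}$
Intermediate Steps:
$u{\left(Z \right)} = 2 Z$
$\frac{1}{u{\left(755 \right)} - 737337} = \frac{1}{2 \cdot 755 - 737337} = \frac{1}{1510 - 737337} = \frac{1}{-735827} = - \frac{1}{735827}$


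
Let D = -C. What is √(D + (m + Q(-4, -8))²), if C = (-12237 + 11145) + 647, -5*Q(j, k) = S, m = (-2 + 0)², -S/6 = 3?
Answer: √12569/5 ≈ 22.422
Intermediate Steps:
S = -18 (S = -6*3 = -18)
m = 4 (m = (-2)² = 4)
Q(j, k) = 18/5 (Q(j, k) = -⅕*(-18) = 18/5)
C = -445 (C = -1092 + 647 = -445)
D = 445 (D = -1*(-445) = 445)
√(D + (m + Q(-4, -8))²) = √(445 + (4 + 18/5)²) = √(445 + (38/5)²) = √(445 + 1444/25) = √(12569/25) = √12569/5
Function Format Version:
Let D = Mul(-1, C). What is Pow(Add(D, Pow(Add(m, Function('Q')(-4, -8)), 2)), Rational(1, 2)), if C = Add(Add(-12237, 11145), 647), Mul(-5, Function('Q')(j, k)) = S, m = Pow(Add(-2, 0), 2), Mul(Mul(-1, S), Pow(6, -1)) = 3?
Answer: Mul(Rational(1, 5), Pow(12569, Rational(1, 2))) ≈ 22.422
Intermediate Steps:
S = -18 (S = Mul(-6, 3) = -18)
m = 4 (m = Pow(-2, 2) = 4)
Function('Q')(j, k) = Rational(18, 5) (Function('Q')(j, k) = Mul(Rational(-1, 5), -18) = Rational(18, 5))
C = -445 (C = Add(-1092, 647) = -445)
D = 445 (D = Mul(-1, -445) = 445)
Pow(Add(D, Pow(Add(m, Function('Q')(-4, -8)), 2)), Rational(1, 2)) = Pow(Add(445, Pow(Add(4, Rational(18, 5)), 2)), Rational(1, 2)) = Pow(Add(445, Pow(Rational(38, 5), 2)), Rational(1, 2)) = Pow(Add(445, Rational(1444, 25)), Rational(1, 2)) = Pow(Rational(12569, 25), Rational(1, 2)) = Mul(Rational(1, 5), Pow(12569, Rational(1, 2)))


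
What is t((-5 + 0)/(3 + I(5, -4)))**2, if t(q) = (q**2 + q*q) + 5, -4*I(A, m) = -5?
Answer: 5040025/83521 ≈ 60.344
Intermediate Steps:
I(A, m) = 5/4 (I(A, m) = -1/4*(-5) = 5/4)
t(q) = 5 + 2*q**2 (t(q) = (q**2 + q**2) + 5 = 2*q**2 + 5 = 5 + 2*q**2)
t((-5 + 0)/(3 + I(5, -4)))**2 = (5 + 2*((-5 + 0)/(3 + 5/4))**2)**2 = (5 + 2*(-5/17/4)**2)**2 = (5 + 2*(-5*4/17)**2)**2 = (5 + 2*(-20/17)**2)**2 = (5 + 2*(400/289))**2 = (5 + 800/289)**2 = (2245/289)**2 = 5040025/83521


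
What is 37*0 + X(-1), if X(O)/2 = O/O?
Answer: 2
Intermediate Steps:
X(O) = 2 (X(O) = 2*(O/O) = 2*1 = 2)
37*0 + X(-1) = 37*0 + 2 = 0 + 2 = 2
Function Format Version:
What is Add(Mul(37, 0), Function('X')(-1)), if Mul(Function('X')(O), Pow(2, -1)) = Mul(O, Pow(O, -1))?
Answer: 2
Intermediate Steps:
Function('X')(O) = 2 (Function('X')(O) = Mul(2, Mul(O, Pow(O, -1))) = Mul(2, 1) = 2)
Add(Mul(37, 0), Function('X')(-1)) = Add(Mul(37, 0), 2) = Add(0, 2) = 2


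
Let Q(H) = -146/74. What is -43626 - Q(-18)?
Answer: -1614089/37 ≈ -43624.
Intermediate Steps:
Q(H) = -73/37 (Q(H) = -146*1/74 = -73/37)
-43626 - Q(-18) = -43626 - 1*(-73/37) = -43626 + 73/37 = -1614089/37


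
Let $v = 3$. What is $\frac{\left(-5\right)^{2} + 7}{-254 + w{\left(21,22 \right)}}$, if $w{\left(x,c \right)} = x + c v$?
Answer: $- \frac{32}{167} \approx -0.19162$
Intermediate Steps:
$w{\left(x,c \right)} = x + 3 c$ ($w{\left(x,c \right)} = x + c 3 = x + 3 c$)
$\frac{\left(-5\right)^{2} + 7}{-254 + w{\left(21,22 \right)}} = \frac{\left(-5\right)^{2} + 7}{-254 + \left(21 + 3 \cdot 22\right)} = \frac{25 + 7}{-254 + \left(21 + 66\right)} = \frac{32}{-254 + 87} = \frac{32}{-167} = 32 \left(- \frac{1}{167}\right) = - \frac{32}{167}$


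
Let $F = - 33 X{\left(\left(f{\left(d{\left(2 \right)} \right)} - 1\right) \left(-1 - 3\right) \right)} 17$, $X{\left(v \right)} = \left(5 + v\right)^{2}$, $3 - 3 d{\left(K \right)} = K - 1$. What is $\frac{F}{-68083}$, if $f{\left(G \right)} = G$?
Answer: $\frac{67507}{204249} \approx 0.33051$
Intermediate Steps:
$d{\left(K \right)} = \frac{4}{3} - \frac{K}{3}$ ($d{\left(K \right)} = 1 - \frac{K - 1}{3} = 1 - \frac{-1 + K}{3} = 1 - \left(- \frac{1}{3} + \frac{K}{3}\right) = \frac{4}{3} - \frac{K}{3}$)
$F = - \frac{67507}{3}$ ($F = - 33 \left(5 + \left(\left(\frac{4}{3} - \frac{2}{3}\right) - 1\right) \left(-1 - 3\right)\right)^{2} \cdot 17 = - 33 \left(5 + \left(\left(\frac{4}{3} - \frac{2}{3}\right) - 1\right) \left(-4\right)\right)^{2} \cdot 17 = - 33 \left(5 + \left(\frac{2}{3} - 1\right) \left(-4\right)\right)^{2} \cdot 17 = - 33 \left(5 - - \frac{4}{3}\right)^{2} \cdot 17 = - 33 \left(5 + \frac{4}{3}\right)^{2} \cdot 17 = - 33 \left(\frac{19}{3}\right)^{2} \cdot 17 = \left(-33\right) \frac{361}{9} \cdot 17 = \left(- \frac{3971}{3}\right) 17 = - \frac{67507}{3} \approx -22502.0$)
$\frac{F}{-68083} = - \frac{67507}{3 \left(-68083\right)} = \left(- \frac{67507}{3}\right) \left(- \frac{1}{68083}\right) = \frac{67507}{204249}$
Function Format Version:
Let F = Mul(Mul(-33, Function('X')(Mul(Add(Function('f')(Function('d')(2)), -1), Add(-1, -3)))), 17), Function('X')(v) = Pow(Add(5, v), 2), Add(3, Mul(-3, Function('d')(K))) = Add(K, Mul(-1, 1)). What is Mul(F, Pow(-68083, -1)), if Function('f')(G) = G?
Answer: Rational(67507, 204249) ≈ 0.33051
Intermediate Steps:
Function('d')(K) = Add(Rational(4, 3), Mul(Rational(-1, 3), K)) (Function('d')(K) = Add(1, Mul(Rational(-1, 3), Add(K, Mul(-1, 1)))) = Add(1, Mul(Rational(-1, 3), Add(K, -1))) = Add(1, Mul(Rational(-1, 3), Add(-1, K))) = Add(1, Add(Rational(1, 3), Mul(Rational(-1, 3), K))) = Add(Rational(4, 3), Mul(Rational(-1, 3), K)))
F = Rational(-67507, 3) (F = Mul(Mul(-33, Pow(Add(5, Mul(Add(Add(Rational(4, 3), Mul(Rational(-1, 3), 2)), -1), Add(-1, -3))), 2)), 17) = Mul(Mul(-33, Pow(Add(5, Mul(Add(Add(Rational(4, 3), Rational(-2, 3)), -1), -4)), 2)), 17) = Mul(Mul(-33, Pow(Add(5, Mul(Add(Rational(2, 3), -1), -4)), 2)), 17) = Mul(Mul(-33, Pow(Add(5, Mul(Rational(-1, 3), -4)), 2)), 17) = Mul(Mul(-33, Pow(Add(5, Rational(4, 3)), 2)), 17) = Mul(Mul(-33, Pow(Rational(19, 3), 2)), 17) = Mul(Mul(-33, Rational(361, 9)), 17) = Mul(Rational(-3971, 3), 17) = Rational(-67507, 3) ≈ -22502.)
Mul(F, Pow(-68083, -1)) = Mul(Rational(-67507, 3), Pow(-68083, -1)) = Mul(Rational(-67507, 3), Rational(-1, 68083)) = Rational(67507, 204249)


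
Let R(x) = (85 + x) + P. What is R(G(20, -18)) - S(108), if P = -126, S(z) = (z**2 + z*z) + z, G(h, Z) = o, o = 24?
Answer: -23453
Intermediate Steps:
G(h, Z) = 24
S(z) = z + 2*z**2 (S(z) = (z**2 + z**2) + z = 2*z**2 + z = z + 2*z**2)
R(x) = -41 + x (R(x) = (85 + x) - 126 = -41 + x)
R(G(20, -18)) - S(108) = (-41 + 24) - 108*(1 + 2*108) = -17 - 108*(1 + 216) = -17 - 108*217 = -17 - 1*23436 = -17 - 23436 = -23453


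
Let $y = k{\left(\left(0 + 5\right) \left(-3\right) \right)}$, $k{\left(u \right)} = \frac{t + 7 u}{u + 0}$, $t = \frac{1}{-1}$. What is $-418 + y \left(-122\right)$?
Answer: $- \frac{19202}{15} \approx -1280.1$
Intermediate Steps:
$t = -1$
$k{\left(u \right)} = \frac{-1 + 7 u}{u}$ ($k{\left(u \right)} = \frac{-1 + 7 u}{u + 0} = \frac{-1 + 7 u}{u}$)
$y = \frac{106}{15}$ ($y = 7 - \frac{1}{\left(0 + 5\right) \left(-3\right)} = 7 - \frac{1}{5 \left(-3\right)} = 7 - \frac{1}{-15} = 7 - - \frac{1}{15} = 7 + \frac{1}{15} = \frac{106}{15} \approx 7.0667$)
$-418 + y \left(-122\right) = -418 + \frac{106}{15} \left(-122\right) = -418 - \frac{12932}{15} = - \frac{19202}{15}$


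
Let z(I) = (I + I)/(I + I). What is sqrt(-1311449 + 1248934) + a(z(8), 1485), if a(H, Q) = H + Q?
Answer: 1486 + I*sqrt(62515) ≈ 1486.0 + 250.03*I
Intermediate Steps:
z(I) = 1 (z(I) = (2*I)/((2*I)) = (2*I)*(1/(2*I)) = 1)
sqrt(-1311449 + 1248934) + a(z(8), 1485) = sqrt(-1311449 + 1248934) + (1 + 1485) = sqrt(-62515) + 1486 = I*sqrt(62515) + 1486 = 1486 + I*sqrt(62515)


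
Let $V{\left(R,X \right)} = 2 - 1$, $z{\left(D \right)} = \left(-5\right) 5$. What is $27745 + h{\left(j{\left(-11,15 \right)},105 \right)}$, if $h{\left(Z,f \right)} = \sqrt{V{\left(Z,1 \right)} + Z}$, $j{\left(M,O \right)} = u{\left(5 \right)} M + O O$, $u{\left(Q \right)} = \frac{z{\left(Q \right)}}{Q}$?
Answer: $27745 + \sqrt{281} \approx 27762.0$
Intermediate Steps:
$z{\left(D \right)} = -25$
$V{\left(R,X \right)} = 1$ ($V{\left(R,X \right)} = 2 - 1 = 1$)
$u{\left(Q \right)} = - \frac{25}{Q}$
$j{\left(M,O \right)} = O^{2} - 5 M$ ($j{\left(M,O \right)} = - \frac{25}{5} M + O O = \left(-25\right) \frac{1}{5} M + O^{2} = - 5 M + O^{2} = O^{2} - 5 M$)
$h{\left(Z,f \right)} = \sqrt{1 + Z}$
$27745 + h{\left(j{\left(-11,15 \right)},105 \right)} = 27745 + \sqrt{1 - \left(-55 - 15^{2}\right)} = 27745 + \sqrt{1 + \left(225 + 55\right)} = 27745 + \sqrt{1 + 280} = 27745 + \sqrt{281}$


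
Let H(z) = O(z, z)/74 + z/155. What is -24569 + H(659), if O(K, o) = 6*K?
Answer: -140572397/5735 ≈ -24511.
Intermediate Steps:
H(z) = 502*z/5735 (H(z) = (6*z)/74 + z/155 = (6*z)*(1/74) + z*(1/155) = 3*z/37 + z/155 = 502*z/5735)
-24569 + H(659) = -24569 + (502/5735)*659 = -24569 + 330818/5735 = -140572397/5735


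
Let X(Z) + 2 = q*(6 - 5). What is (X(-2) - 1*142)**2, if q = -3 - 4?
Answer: 22801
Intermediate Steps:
q = -7
X(Z) = -9 (X(Z) = -2 - 7*(6 - 5) = -2 - 7*1 = -2 - 7 = -9)
(X(-2) - 1*142)**2 = (-9 - 1*142)**2 = (-9 - 142)**2 = (-151)**2 = 22801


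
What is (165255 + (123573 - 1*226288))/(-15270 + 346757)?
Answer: 62540/331487 ≈ 0.18866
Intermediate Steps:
(165255 + (123573 - 1*226288))/(-15270 + 346757) = (165255 + (123573 - 226288))/331487 = (165255 - 102715)*(1/331487) = 62540*(1/331487) = 62540/331487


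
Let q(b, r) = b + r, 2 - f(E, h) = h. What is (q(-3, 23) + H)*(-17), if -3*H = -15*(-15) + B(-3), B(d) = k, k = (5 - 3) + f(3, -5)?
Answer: 986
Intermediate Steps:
f(E, h) = 2 - h
k = 9 (k = (5 - 3) + (2 - 1*(-5)) = 2 + (2 + 5) = 2 + 7 = 9)
B(d) = 9
H = -78 (H = -(-15*(-15) + 9)/3 = -(225 + 9)/3 = -1/3*234 = -78)
(q(-3, 23) + H)*(-17) = ((-3 + 23) - 78)*(-17) = (20 - 78)*(-17) = -58*(-17) = 986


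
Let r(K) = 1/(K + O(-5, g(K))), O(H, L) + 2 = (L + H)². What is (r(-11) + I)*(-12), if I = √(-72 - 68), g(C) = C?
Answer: -4/81 - 24*I*√35 ≈ -0.049383 - 141.99*I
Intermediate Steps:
O(H, L) = -2 + (H + L)² (O(H, L) = -2 + (L + H)² = -2 + (H + L)²)
I = 2*I*√35 (I = √(-140) = 2*I*√35 ≈ 11.832*I)
r(K) = 1/(-2 + K + (-5 + K)²) (r(K) = 1/(K + (-2 + (-5 + K)²)) = 1/(-2 + K + (-5 + K)²))
(r(-11) + I)*(-12) = (1/(-2 - 11 + (-5 - 11)²) + 2*I*√35)*(-12) = (1/(-2 - 11 + (-16)²) + 2*I*√35)*(-12) = (1/(-2 - 11 + 256) + 2*I*√35)*(-12) = (1/243 + 2*I*√35)*(-12) = -4/81 - 24*I*√35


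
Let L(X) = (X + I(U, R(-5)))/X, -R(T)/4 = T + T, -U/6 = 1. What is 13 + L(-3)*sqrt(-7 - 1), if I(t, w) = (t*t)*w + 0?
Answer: 13 - 958*I*sqrt(2) ≈ 13.0 - 1354.8*I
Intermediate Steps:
U = -6 (U = -6*1 = -6)
R(T) = -8*T (R(T) = -4*(T + T) = -8*T)
I(t, w) = w*t**2 (I(t, w) = t**2*w + 0 = w*t**2 + 0 = w*t**2)
L(X) = (1440 + X)/X (L(X) = (X - 8*(-5)*(-6)**2)/X = (X + 40*36)/X = (X + 1440)/X = (1440 + X)/X)
13 + L(-3)*sqrt(-7 - 1) = 13 + ((1440 - 3)/(-3))*sqrt(-7 - 1) = 13 + (-1/3*1437)*sqrt(-8) = 13 - 958*I*sqrt(2)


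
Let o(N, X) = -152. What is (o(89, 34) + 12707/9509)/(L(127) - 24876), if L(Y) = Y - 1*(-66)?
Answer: 1432661/234710647 ≈ 0.0061039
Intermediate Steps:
L(Y) = 66 + Y (L(Y) = Y + 66 = 66 + Y)
(o(89, 34) + 12707/9509)/(L(127) - 24876) = (-152 + 12707/9509)/((66 + 127) - 24876) = (-152 + 12707*(1/9509))/(193 - 24876) = (-152 + 12707/9509)/(-24683) = -1432661/9509*(-1/24683) = 1432661/234710647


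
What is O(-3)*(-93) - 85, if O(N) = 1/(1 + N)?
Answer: -77/2 ≈ -38.500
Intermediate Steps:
O(-3)*(-93) - 85 = -93/(1 - 3) - 85 = -93/(-2) - 85 = -1/2*(-93) - 85 = 93/2 - 85 = -77/2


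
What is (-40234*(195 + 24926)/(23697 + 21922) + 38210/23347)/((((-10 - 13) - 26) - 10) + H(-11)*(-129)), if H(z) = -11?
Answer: -2949437171871/181061354810 ≈ -16.290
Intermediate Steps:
(-40234*(195 + 24926)/(23697 + 21922) + 38210/23347)/((((-10 - 13) - 26) - 10) + H(-11)*(-129)) = (-40234*(195 + 24926)/(23697 + 21922) + 38210/23347)/((((-10 - 13) - 26) - 10) - 11*(-129)) = (-40234/(45619/25121) + 38210*(1/23347))/(((-23 - 26) - 10) + 1419) = (-40234/(45619*(1/25121)) + 38210/23347)/((-49 - 10) + 1419) = (-40234/45619/25121 + 38210/23347)/(-59 + 1419) = (-40234*25121/45619 + 38210/23347)/1360 = (-1010718314/45619 + 38210/23347)*(1/1360) = -23595497374968/1065066793*1/1360 = -2949437171871/181061354810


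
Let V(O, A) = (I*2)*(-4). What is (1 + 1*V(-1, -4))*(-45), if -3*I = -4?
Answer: 435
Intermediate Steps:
I = 4/3 (I = -⅓*(-4) = 4/3 ≈ 1.3333)
V(O, A) = -32/3 (V(O, A) = ((4/3)*2)*(-4) = (8/3)*(-4) = -32/3)
(1 + 1*V(-1, -4))*(-45) = (1 + 1*(-32/3))*(-45) = (1 - 32/3)*(-45) = -29/3*(-45) = 435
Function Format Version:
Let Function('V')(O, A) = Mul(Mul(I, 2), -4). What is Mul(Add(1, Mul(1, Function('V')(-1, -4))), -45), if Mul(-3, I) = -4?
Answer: 435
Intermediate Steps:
I = Rational(4, 3) (I = Mul(Rational(-1, 3), -4) = Rational(4, 3) ≈ 1.3333)
Function('V')(O, A) = Rational(-32, 3) (Function('V')(O, A) = Mul(Mul(Rational(4, 3), 2), -4) = Mul(Rational(8, 3), -4) = Rational(-32, 3))
Mul(Add(1, Mul(1, Function('V')(-1, -4))), -45) = Mul(Add(1, Mul(1, Rational(-32, 3))), -45) = Mul(Add(1, Rational(-32, 3)), -45) = Mul(Rational(-29, 3), -45) = 435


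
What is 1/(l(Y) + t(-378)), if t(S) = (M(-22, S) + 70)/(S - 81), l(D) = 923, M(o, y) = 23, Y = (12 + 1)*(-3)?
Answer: 153/141188 ≈ 0.0010837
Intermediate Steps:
Y = -39 (Y = 13*(-3) = -39)
t(S) = 93/(-81 + S) (t(S) = (23 + 70)/(S - 81) = 93/(-81 + S))
1/(l(Y) + t(-378)) = 1/(923 + 93/(-81 - 378)) = 1/(923 + 93/(-459)) = 1/(923 + 93*(-1/459)) = 1/(923 - 31/153) = 1/(141188/153) = 153/141188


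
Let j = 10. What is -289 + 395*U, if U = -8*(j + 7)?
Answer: -54009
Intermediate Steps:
U = -136 (U = -8*(10 + 7) = -8*17 = -136)
-289 + 395*U = -289 + 395*(-136) = -289 - 53720 = -54009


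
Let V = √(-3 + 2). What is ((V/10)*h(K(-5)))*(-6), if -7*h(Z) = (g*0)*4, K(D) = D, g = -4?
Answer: 0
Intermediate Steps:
V = I (V = √(-1) = I ≈ 1.0*I)
h(Z) = 0 (h(Z) = -(-4*0)*4/7 = -0*4 = -⅐*0 = 0)
((V/10)*h(K(-5)))*(-6) = ((I/10)*0)*(-6) = 0*(-6) = 0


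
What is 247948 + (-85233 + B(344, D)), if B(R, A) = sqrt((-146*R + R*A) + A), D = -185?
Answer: 162715 + I*sqrt(114049) ≈ 1.6272e+5 + 337.71*I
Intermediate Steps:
B(R, A) = sqrt(A - 146*R + A*R) (B(R, A) = sqrt((-146*R + A*R) + A) = sqrt(A - 146*R + A*R))
247948 + (-85233 + B(344, D)) = 247948 + (-85233 + sqrt(-185 - 146*344 - 185*344)) = 247948 + (-85233 + sqrt(-185 - 50224 - 63640)) = 247948 + (-85233 + sqrt(-114049)) = 247948 + (-85233 + I*sqrt(114049)) = 162715 + I*sqrt(114049)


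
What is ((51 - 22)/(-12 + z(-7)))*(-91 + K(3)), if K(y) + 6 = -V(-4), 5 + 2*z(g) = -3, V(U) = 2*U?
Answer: 2581/16 ≈ 161.31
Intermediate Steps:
z(g) = -4 (z(g) = -5/2 + (½)*(-3) = -5/2 - 3/2 = -4)
K(y) = 2 (K(y) = -6 - 2*(-4) = -6 - 1*(-8) = -6 + 8 = 2)
((51 - 22)/(-12 + z(-7)))*(-91 + K(3)) = ((51 - 22)/(-12 - 4))*(-91 + 2) = (29/(-16))*(-89) = (29*(-1/16))*(-89) = -29/16*(-89) = 2581/16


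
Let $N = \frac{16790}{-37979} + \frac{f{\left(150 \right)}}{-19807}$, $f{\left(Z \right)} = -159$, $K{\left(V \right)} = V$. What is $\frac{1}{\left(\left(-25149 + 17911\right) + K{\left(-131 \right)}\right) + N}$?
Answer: $- \frac{752250053}{5543657161426} \approx -0.0001357$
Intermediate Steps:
$N = - \frac{326520869}{752250053}$ ($N = \frac{16790}{-37979} - \frac{159}{-19807} = 16790 \left(- \frac{1}{37979}\right) - - \frac{159}{19807} = - \frac{16790}{37979} + \frac{159}{19807} = - \frac{326520869}{752250053} \approx -0.43406$)
$\frac{1}{\left(\left(-25149 + 17911\right) + K{\left(-131 \right)}\right) + N} = \frac{1}{\left(\left(-25149 + 17911\right) - 131\right) - \frac{326520869}{752250053}} = \frac{1}{\left(-7238 - 131\right) - \frac{326520869}{752250053}} = \frac{1}{-7369 - \frac{326520869}{752250053}} = \frac{1}{- \frac{5543657161426}{752250053}} = - \frac{752250053}{5543657161426}$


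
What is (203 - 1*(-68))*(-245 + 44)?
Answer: -54471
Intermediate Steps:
(203 - 1*(-68))*(-245 + 44) = (203 + 68)*(-201) = 271*(-201) = -54471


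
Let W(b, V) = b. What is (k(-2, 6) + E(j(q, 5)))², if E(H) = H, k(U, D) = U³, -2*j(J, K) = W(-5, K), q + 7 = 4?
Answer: 121/4 ≈ 30.250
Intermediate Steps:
q = -3 (q = -7 + 4 = -3)
j(J, K) = 5/2 (j(J, K) = -½*(-5) = 5/2)
(k(-2, 6) + E(j(q, 5)))² = ((-2)³ + 5/2)² = (-8 + 5/2)² = (-11/2)² = 121/4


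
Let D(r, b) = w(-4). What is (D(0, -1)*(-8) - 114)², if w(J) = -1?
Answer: 11236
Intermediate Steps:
D(r, b) = -1
(D(0, -1)*(-8) - 114)² = (-1*(-8) - 114)² = (8 - 114)² = (-106)² = 11236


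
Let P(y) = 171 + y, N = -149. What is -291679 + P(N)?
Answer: -291657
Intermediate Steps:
-291679 + P(N) = -291679 + (171 - 149) = -291679 + 22 = -291657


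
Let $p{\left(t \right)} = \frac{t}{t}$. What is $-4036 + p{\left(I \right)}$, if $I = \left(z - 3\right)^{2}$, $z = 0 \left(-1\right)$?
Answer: $-4035$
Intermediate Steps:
$z = 0$
$I = 9$ ($I = \left(0 - 3\right)^{2} = \left(-3\right)^{2} = 9$)
$p{\left(t \right)} = 1$
$-4036 + p{\left(I \right)} = -4036 + 1 = -4035$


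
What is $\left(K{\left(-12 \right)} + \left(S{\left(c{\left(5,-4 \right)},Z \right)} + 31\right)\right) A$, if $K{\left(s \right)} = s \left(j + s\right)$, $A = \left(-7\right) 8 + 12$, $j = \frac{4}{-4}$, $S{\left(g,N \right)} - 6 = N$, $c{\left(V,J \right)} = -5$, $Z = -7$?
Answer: $-8184$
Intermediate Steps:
$S{\left(g,N \right)} = 6 + N$
$j = -1$ ($j = 4 \left(- \frac{1}{4}\right) = -1$)
$A = -44$ ($A = -56 + 12 = -44$)
$K{\left(s \right)} = s \left(-1 + s\right)$
$\left(K{\left(-12 \right)} + \left(S{\left(c{\left(5,-4 \right)},Z \right)} + 31\right)\right) A = \left(- 12 \left(-1 - 12\right) + \left(\left(6 - 7\right) + 31\right)\right) \left(-44\right) = \left(\left(-12\right) \left(-13\right) + \left(-1 + 31\right)\right) \left(-44\right) = \left(156 + 30\right) \left(-44\right) = 186 \left(-44\right) = -8184$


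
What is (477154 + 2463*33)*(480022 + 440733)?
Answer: 514179976915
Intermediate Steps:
(477154 + 2463*33)*(480022 + 440733) = (477154 + 81279)*920755 = 558433*920755 = 514179976915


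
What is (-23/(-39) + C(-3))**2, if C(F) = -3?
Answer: 8836/1521 ≈ 5.8093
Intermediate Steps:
(-23/(-39) + C(-3))**2 = (-23/(-39) - 3)**2 = (-23*(-1/39) - 3)**2 = (23/39 - 3)**2 = (-94/39)**2 = 8836/1521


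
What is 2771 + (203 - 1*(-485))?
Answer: 3459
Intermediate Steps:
2771 + (203 - 1*(-485)) = 2771 + (203 + 485) = 2771 + 688 = 3459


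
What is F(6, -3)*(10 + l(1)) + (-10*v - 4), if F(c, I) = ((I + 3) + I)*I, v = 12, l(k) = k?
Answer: -25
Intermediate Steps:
F(c, I) = I*(3 + 2*I) (F(c, I) = ((3 + I) + I)*I = (3 + 2*I)*I = I*(3 + 2*I))
F(6, -3)*(10 + l(1)) + (-10*v - 4) = (-3*(3 + 2*(-3)))*(10 + 1) + (-10*12 - 4) = -3*(3 - 6)*11 + (-120 - 4) = -3*(-3)*11 - 124 = 9*11 - 124 = 99 - 124 = -25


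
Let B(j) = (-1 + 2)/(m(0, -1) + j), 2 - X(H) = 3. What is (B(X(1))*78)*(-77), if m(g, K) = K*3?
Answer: 3003/2 ≈ 1501.5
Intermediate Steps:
m(g, K) = 3*K
X(H) = -1 (X(H) = 2 - 1*3 = 2 - 3 = -1)
B(j) = 1/(-3 + j) (B(j) = (-1 + 2)/(3*(-1) + j) = 1/(-3 + j))
(B(X(1))*78)*(-77) = (78/(-3 - 1))*(-77) = (78/(-4))*(-77) = -¼*78*(-77) = -39/2*(-77) = 3003/2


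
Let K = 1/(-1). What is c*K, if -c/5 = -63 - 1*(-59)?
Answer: -20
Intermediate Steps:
K = -1
c = 20 (c = -5*(-63 - 1*(-59)) = -5*(-63 + 59) = -5*(-4) = 20)
c*K = 20*(-1) = -20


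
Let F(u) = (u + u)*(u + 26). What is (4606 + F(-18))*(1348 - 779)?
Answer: 2456942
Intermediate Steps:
F(u) = 2*u*(26 + u) (F(u) = (2*u)*(26 + u) = 2*u*(26 + u))
(4606 + F(-18))*(1348 - 779) = (4606 + 2*(-18)*(26 - 18))*(1348 - 779) = (4606 + 2*(-18)*8)*569 = (4606 - 288)*569 = 4318*569 = 2456942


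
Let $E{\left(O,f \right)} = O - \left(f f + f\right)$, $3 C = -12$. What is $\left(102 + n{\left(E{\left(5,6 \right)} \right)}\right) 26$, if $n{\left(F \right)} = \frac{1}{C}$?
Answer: $\frac{5291}{2} \approx 2645.5$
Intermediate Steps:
$C = -4$ ($C = \frac{1}{3} \left(-12\right) = -4$)
$E{\left(O,f \right)} = O - f - f^{2}$ ($E{\left(O,f \right)} = O - \left(f^{2} + f\right) = O - \left(f + f^{2}\right) = O - f - f^{2}$)
$n{\left(F \right)} = - \frac{1}{4}$ ($n{\left(F \right)} = \frac{1}{-4} = - \frac{1}{4}$)
$\left(102 + n{\left(E{\left(5,6 \right)} \right)}\right) 26 = \left(102 - \frac{1}{4}\right) 26 = \frac{407}{4} \cdot 26 = \frac{5291}{2}$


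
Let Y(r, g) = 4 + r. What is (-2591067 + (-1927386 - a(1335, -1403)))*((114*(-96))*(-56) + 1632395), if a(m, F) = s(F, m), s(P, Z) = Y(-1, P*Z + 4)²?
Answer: -10145117471658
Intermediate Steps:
s(P, Z) = 9 (s(P, Z) = (4 - 1)² = 3² = 9)
a(m, F) = 9
(-2591067 + (-1927386 - a(1335, -1403)))*((114*(-96))*(-56) + 1632395) = (-2591067 + (-1927386 - 1*9))*((114*(-96))*(-56) + 1632395) = (-2591067 + (-1927386 - 9))*(-10944*(-56) + 1632395) = (-2591067 - 1927395)*(612864 + 1632395) = -4518462*2245259 = -10145117471658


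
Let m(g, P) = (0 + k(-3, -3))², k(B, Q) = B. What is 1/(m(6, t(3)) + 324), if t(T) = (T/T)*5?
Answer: 1/333 ≈ 0.0030030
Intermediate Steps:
t(T) = 5 (t(T) = 1*5 = 5)
m(g, P) = 9 (m(g, P) = (0 - 3)² = (-3)² = 9)
1/(m(6, t(3)) + 324) = 1/(9 + 324) = 1/333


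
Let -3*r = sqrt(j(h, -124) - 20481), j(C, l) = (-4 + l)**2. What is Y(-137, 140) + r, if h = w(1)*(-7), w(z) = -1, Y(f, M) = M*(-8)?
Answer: -1120 - I*sqrt(4097)/3 ≈ -1120.0 - 21.336*I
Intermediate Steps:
Y(f, M) = -8*M
h = 7 (h = -1*(-7) = 7)
r = -I*sqrt(4097)/3 (r = -sqrt((-4 - 124)**2 - 20481)/3 = -sqrt((-128)**2 - 20481)/3 = -sqrt(16384 - 20481)/3 = -I*sqrt(4097)/3 ≈ -21.336*I)
Y(-137, 140) + r = -8*140 - I*sqrt(4097)/3 = -1120 - I*sqrt(4097)/3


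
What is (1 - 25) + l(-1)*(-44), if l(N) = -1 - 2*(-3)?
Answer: -244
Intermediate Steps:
l(N) = 5 (l(N) = -1 + 6 = 5)
(1 - 25) + l(-1)*(-44) = (1 - 25) + 5*(-44) = -24 - 220 = -244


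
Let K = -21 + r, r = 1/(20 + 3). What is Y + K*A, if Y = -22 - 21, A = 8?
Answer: -4845/23 ≈ -210.65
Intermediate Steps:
r = 1/23 ≈ 0.043478
K = -482/23 (K = -21 + 1/23 = -482/23 ≈ -20.957)
Y = -43
Y + K*A = -43 - 482/23*8 = -43 - 3856/23 = -4845/23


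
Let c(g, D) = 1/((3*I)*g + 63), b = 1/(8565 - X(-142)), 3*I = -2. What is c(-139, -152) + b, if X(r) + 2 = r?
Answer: 9050/2969769 ≈ 0.0030474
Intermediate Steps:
I = -⅔ (I = (⅓)*(-2) = -⅔ ≈ -0.66667)
X(r) = -2 + r
b = 1/8709 (b = 1/(8565 - (-2 - 142)) = 1/(8565 - 1*(-144)) = 1/(8565 + 144) = 1/8709 ≈ 0.00011482)
c(g, D) = 1/(63 - 2*g) (c(g, D) = 1/((3*(-⅔))*g + 63) = 1/(-2*g + 63) = 1/(63 - 2*g))
c(-139, -152) + b = -1/(-63 + 2*(-139)) + 1/8709 = -1/(-63 - 278) + 1/8709 = -1/(-341) + 1/8709 = -1*(-1/341) + 1/8709 = 1/341 + 1/8709 = 9050/2969769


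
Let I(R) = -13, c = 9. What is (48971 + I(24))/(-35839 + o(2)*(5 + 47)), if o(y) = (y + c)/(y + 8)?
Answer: -244790/178909 ≈ -1.3682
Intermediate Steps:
o(y) = (9 + y)/(8 + y) (o(y) = (y + 9)/(y + 8) = (9 + y)/(8 + y))
(48971 + I(24))/(-35839 + o(2)*(5 + 47)) = (48971 - 13)/(-35839 + ((9 + 2)/(8 + 2))*(5 + 47)) = 48958/(-35839 + (11/10)*52) = 48958/(-35839 + 286/5) = 48958/(-178909/5) = 48958*(-5/178909) = -244790/178909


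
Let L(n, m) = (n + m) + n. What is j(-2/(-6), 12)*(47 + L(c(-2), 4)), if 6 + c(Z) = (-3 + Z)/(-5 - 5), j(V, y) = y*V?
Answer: 160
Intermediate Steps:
j(V, y) = V*y
c(Z) = -57/10 - Z/10 (c(Z) = -6 + (-3 + Z)/(-5 - 5) = -6 + (-3 + Z)/(-10) = -6 + (-3 + Z)*(-⅒) = -6 + (3/10 - Z/10) = -57/10 - Z/10)
L(n, m) = m + 2*n (L(n, m) = (m + n) + n = m + 2*n)
j(-2/(-6), 12)*(47 + L(c(-2), 4)) = (-2/(-6)*12)*(47 + (4 + 2*(-57/10 - ⅒*(-2)))) = (-2*(-⅙)*12)*(47 + (4 + 2*(-57/10 + ⅕))) = ((⅓)*12)*(47 + (4 + 2*(-11/2))) = 4*(47 + (4 - 11)) = 4*(47 - 7) = 4*40 = 160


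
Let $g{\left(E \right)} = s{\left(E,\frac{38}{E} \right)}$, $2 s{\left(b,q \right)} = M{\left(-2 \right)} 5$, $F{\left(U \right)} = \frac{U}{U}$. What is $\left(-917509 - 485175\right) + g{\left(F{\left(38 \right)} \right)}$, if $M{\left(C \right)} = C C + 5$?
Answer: $- \frac{2805323}{2} \approx -1.4027 \cdot 10^{6}$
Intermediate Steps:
$F{\left(U \right)} = 1$
$M{\left(C \right)} = 5 + C^{2}$ ($M{\left(C \right)} = C^{2} + 5 = 5 + C^{2}$)
$s{\left(b,q \right)} = \frac{45}{2}$ ($s{\left(b,q \right)} = \frac{\left(5 + \left(-2\right)^{2}\right) 5}{2} = \frac{\left(5 + 4\right) 5}{2} = \frac{9 \cdot 5}{2} = \frac{1}{2} \cdot 45 = \frac{45}{2}$)
$g{\left(E \right)} = \frac{45}{2}$
$\left(-917509 - 485175\right) + g{\left(F{\left(38 \right)} \right)} = \left(-917509 - 485175\right) + \frac{45}{2} = -1402684 + \frac{45}{2} = - \frac{2805323}{2}$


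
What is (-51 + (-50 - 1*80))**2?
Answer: 32761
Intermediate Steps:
(-51 + (-50 - 1*80))**2 = (-51 + (-50 - 80))**2 = (-51 - 130)**2 = (-181)**2 = 32761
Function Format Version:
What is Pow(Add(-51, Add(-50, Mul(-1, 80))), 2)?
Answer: 32761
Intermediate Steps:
Pow(Add(-51, Add(-50, Mul(-1, 80))), 2) = Pow(Add(-51, Add(-50, -80)), 2) = Pow(Add(-51, -130), 2) = Pow(-181, 2) = 32761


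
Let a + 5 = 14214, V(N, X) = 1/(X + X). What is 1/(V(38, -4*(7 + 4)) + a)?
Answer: 88/1250391 ≈ 7.0378e-5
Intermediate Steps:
V(N, X) = 1/(2*X)
a = 14209 (a = -5 + 14214 = 14209)
1/(V(38, -4*(7 + 4)) + a) = 1/(1/(2*((-4*(7 + 4)))) + 14209) = 1/(1/(2*((-4*11))) + 14209) = 1/((1/2)/(-44) + 14209) = 1/((1/2)*(-1/44) + 14209) = 1/(-1/88 + 14209) = 1/(1250391/88) = 88/1250391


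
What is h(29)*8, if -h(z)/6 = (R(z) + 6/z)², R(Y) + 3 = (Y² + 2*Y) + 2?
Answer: -32567918592/841 ≈ -3.8725e+7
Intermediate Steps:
R(Y) = -1 + Y² + 2*Y (R(Y) = -3 + ((Y² + 2*Y) + 2) = -3 + (2 + Y² + 2*Y) = -1 + Y² + 2*Y)
h(z) = -6*(-1 + z² + 2*z + 6/z)² (h(z) = -6*((-1 + z² + 2*z) + 6/z)² = -6*(-1 + z² + 2*z + 6/z)²)
h(29)*8 = -6*(6 + 29*(-1 + 29² + 2*29))²/29²*8 = -6*1/841*(6 + 29*(-1 + 841 + 58))²*8 = -6*1/841*(6 + 29*898)²*8 = -6*1/841*(6 + 26042)²*8 = -6*1/841*26048²*8 = -6*1/841*678498304*8 = -4070989824/841*8 = -32567918592/841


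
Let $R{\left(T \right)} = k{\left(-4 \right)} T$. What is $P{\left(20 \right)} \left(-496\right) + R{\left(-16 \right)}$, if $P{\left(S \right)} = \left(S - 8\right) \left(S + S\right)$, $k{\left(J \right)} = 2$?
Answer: $-238112$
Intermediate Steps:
$R{\left(T \right)} = 2 T$
$P{\left(S \right)} = 2 S \left(-8 + S\right)$ ($P{\left(S \right)} = \left(-8 + S\right) 2 S = 2 S \left(-8 + S\right)$)
$P{\left(20 \right)} \left(-496\right) + R{\left(-16 \right)} = 2 \cdot 20 \left(-8 + 20\right) \left(-496\right) + 2 \left(-16\right) = 2 \cdot 20 \cdot 12 \left(-496\right) - 32 = 480 \left(-496\right) - 32 = -238080 - 32 = -238112$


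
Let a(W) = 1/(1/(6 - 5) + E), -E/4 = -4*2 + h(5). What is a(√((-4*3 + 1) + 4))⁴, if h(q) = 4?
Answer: 1/83521 ≈ 1.1973e-5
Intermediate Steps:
E = 16 (E = -4*(-4*2 + 4) = -4*(-8 + 4) = -4*(-4) = 16)
a(W) = 1/17 (a(W) = 1/(1/(6 - 5) + 16) = 1/(1/1 + 16) = 1/(1 + 16) = 1/17)
a(√((-4*3 + 1) + 4))⁴ = (1/17)⁴ = 1/83521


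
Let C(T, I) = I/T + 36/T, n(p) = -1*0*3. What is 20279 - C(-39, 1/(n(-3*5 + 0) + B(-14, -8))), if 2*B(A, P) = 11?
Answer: 8700089/429 ≈ 20280.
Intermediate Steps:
B(A, P) = 11/2 (B(A, P) = (1/2)*11 = 11/2)
n(p) = 0 (n(p) = 0*3 = 0)
C(T, I) = 36/T + I/T
20279 - C(-39, 1/(n(-3*5 + 0) + B(-14, -8))) = 20279 - (36 + 1/(0 + 11/2))/(-39) = 20279 - (-1)*(36 + 1/(11/2))/39 = 20279 - (-1)*(36 + 2/11)/39 = 20279 - (-1)*398/(39*11) = 20279 - 1*(-398/429) = 20279 + 398/429 = 8700089/429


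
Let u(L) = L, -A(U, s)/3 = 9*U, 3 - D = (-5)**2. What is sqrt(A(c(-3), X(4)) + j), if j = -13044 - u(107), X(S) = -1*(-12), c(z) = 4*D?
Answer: 5*I*sqrt(431) ≈ 103.8*I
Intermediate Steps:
D = -22 (D = 3 - 1*(-5)**2 = 3 - 1*25 = 3 - 25 = -22)
c(z) = -88 (c(z) = 4*(-22) = -88)
X(S) = 12
A(U, s) = -27*U
j = -13151 (j = -13044 - 1*107 = -13044 - 107 = -13151)
sqrt(A(c(-3), X(4)) + j) = sqrt(-27*(-88) - 13151) = sqrt(2376 - 13151) = sqrt(-10775) = 5*I*sqrt(431)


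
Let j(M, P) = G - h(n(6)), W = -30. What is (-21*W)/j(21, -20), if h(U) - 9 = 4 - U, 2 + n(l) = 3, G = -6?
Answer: -35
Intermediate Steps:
n(l) = 1 (n(l) = -2 + 3 = 1)
h(U) = 13 - U (h(U) = 9 + (4 - U) = 13 - U)
j(M, P) = -18 (j(M, P) = -6 - (13 - 1*1) = -6 - (13 - 1) = -6 - 1*12 = -6 - 12 = -18)
(-21*W)/j(21, -20) = -21*(-30)/(-18) = 630*(-1/18) = -35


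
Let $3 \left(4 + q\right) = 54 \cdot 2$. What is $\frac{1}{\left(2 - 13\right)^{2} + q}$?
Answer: $\frac{1}{153} \approx 0.0065359$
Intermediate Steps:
$q = 32$ ($q = -4 + \frac{54 \cdot 2}{3} = -4 + \frac{1}{3} \cdot 108 = -4 + 36 = 32$)
$\frac{1}{\left(2 - 13\right)^{2} + q} = \frac{1}{\left(2 - 13\right)^{2} + 32} = \frac{1}{\left(-11\right)^{2} + 32} = \frac{1}{121 + 32} = \frac{1}{153}$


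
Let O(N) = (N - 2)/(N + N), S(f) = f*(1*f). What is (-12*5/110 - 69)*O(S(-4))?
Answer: -5355/176 ≈ -30.426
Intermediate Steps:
S(f) = f² (S(f) = f*f = f²)
O(N) = (-2 + N)/(2*N) (O(N) = (-2 + N)/((2*N)) = (-2 + N)*(1/(2*N)) = (-2 + N)/(2*N))
(-12*5/110 - 69)*O(S(-4)) = (-12*5/110 - 69)*((-2 + (-4)²)/(2*((-4)²))) = (-60*1/110 - 69)*((½)*(-2 + 16)/16) = (-6/11 - 69)*((½)*(1/16)*14) = -765/11*7/16 = -5355/176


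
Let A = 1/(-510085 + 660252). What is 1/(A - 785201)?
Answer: -150167/117911278566 ≈ -1.2736e-6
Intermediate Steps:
A = 1/150167 ≈ 6.6593e-6
1/(A - 785201) = 1/(1/150167 - 785201) = 1/(-117911278566/150167) = -150167/117911278566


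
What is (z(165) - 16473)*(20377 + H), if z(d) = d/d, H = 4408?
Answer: -408258520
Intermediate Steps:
z(d) = 1
(z(165) - 16473)*(20377 + H) = (1 - 16473)*(20377 + 4408) = -16472*24785 = -408258520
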